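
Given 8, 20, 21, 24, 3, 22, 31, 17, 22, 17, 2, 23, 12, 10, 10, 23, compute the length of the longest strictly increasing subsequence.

5

One longest increasing subsequence is 8, 20, 21, 24, 31 (positions 1,2,3,4,7), of length 5; no longer one exists.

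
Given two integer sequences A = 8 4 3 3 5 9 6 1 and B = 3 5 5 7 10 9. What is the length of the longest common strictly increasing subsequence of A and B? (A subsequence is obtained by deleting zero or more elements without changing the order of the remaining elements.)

3

For each value that appears in both, track the longest common increasing run ending there.
The best achievable length is 3; one witness is 3, 5, 9 (A-positions 3,5,6, B-positions 1,2,6).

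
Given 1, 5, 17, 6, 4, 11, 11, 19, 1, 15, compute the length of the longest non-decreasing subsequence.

Scanning left to right, the best length ending at each element is: 1→1, 5→2, 17→3, 6→3, 4→2, 11→4, 11→5, 19→6, 1→2, 15→6.
So the longest non-decreasing subsequence has length 6, e.g. 1, 5, 6, 11, 11, 19.

6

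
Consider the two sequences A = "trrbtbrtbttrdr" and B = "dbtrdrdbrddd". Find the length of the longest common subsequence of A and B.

Backtracking the LCS table gives one alignment: t (A1,B3) → r (A2,B4) → r (A3,B6) → b (A6,B8) → r (A7,B9) → d (A13,B12).
So the longest common subsequence has length 6.

6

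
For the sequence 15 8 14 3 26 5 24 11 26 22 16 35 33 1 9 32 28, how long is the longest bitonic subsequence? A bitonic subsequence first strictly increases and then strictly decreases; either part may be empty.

8

Let inc[i] be the LIS ending at i and dec[i] the longest strictly decreasing subsequence starting at i. inc = [1, 1, 2, 1, 3, 2, 3, 3, 4, 4, 4, 5, 5, 1, 3, 5, 5], dec = [4, 3, 3, 2, 5, 2, 4, 2, 4, 3, 2, 4, 3, 1, 1, 2, 1].
max_i inc[i]+dec[i]−1 = 8, with one witness 8, 14, 24, 26, 35, 33, 32, 28.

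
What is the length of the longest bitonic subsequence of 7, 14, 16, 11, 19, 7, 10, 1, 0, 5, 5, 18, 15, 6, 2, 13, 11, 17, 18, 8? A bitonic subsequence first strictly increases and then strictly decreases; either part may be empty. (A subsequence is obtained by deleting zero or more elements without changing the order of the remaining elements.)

Let inc[i] be the LIS ending at i and dec[i] the longest strictly decreasing subsequence starting at i. inc = [1, 2, 3, 2, 4, 1, 2, 1, 1, 2, 2, 4, 3, 3, 2, 4, 4, 5, 6, 4], dec = [3, 5, 5, 4, 6, 3, 3, 2, 1, 2, 2, 5, 4, 2, 1, 3, 2, 2, 2, 1].
max_i inc[i]+dec[i]−1 = 9, with one witness 7, 14, 16, 19, 18, 15, 13, 11, 8.

9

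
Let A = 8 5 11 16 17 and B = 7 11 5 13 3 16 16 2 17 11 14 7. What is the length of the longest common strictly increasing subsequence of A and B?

For each value that appears in both, track the longest common increasing run ending there.
The best achievable length is 3; one witness is 11, 16, 17 (A-positions 3,4,5, B-positions 2,6,9).

3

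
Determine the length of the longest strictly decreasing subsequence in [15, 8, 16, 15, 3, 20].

Let dp[i] be the longest decreasing subsequence ending at position i. Then dp = [1, 2, 1, 2, 3, 1].
The maximum is 3; one witness is 15, 8, 3 at positions 1,2,5.

3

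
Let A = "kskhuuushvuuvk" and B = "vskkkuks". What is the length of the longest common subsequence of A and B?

4

Backtracking the LCS table gives one alignment: k (A1,B4) → k (A3,B5) → u (A5,B6) → s (A8,B8).
So the longest common subsequence has length 4.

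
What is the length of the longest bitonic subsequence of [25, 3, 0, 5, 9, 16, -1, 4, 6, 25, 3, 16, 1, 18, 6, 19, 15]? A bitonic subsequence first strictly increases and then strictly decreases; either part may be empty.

One longest bitonic subsequence is 3, 5, 9, 16, 6, 3, 1 (positions 2,4,5,6,9,11,13): it rises to 16 then falls. Length 7 is optimal.

7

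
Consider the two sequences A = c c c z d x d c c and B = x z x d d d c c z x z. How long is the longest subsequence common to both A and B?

5

A longest common subsequence is zddcc (length 5); the LCS DP confirms no longer common subsequence exists.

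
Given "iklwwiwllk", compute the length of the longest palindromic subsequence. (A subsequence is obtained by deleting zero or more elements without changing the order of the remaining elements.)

One longest palindromic subsequence is klwiwlk (positions 2,3,5,6,7,9,10); it reads the same forward and backward, and the interval DP gives dp[1][10] = 7.

7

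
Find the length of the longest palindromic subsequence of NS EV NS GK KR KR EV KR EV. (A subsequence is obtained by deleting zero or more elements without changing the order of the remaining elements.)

5

Using dp[i][j] = 2 + dp[i+1][j−1] if the ends match, else max(dp[i+1][j], dp[i][j−1]):
dp[1][9] = 5. A witness is EV KR EV KR EV at positions 2,5,7,8,9.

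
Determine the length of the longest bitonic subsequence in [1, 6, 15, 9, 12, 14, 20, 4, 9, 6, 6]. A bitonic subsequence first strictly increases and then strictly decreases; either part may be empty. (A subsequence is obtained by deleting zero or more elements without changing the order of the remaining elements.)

8

One longest bitonic subsequence is 1, 6, 9, 12, 14, 20, 9, 6 (positions 1,2,4,5,6,7,9,11): it rises to 20 then falls. Length 8 is optimal.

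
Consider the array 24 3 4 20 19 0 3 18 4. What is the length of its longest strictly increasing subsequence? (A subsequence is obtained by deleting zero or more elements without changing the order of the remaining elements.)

Let dp[i] be the longest increasing subsequence ending at position i. Then dp = [1, 1, 2, 3, 3, 1, 2, 3, 3].
The maximum is 3; one witness is 3, 4, 20 at positions 2,3,4.

3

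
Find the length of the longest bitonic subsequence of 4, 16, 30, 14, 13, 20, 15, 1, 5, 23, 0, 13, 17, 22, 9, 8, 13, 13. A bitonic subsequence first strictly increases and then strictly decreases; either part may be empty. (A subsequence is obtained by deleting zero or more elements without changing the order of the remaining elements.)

One longest bitonic subsequence is 4, 16, 30, 20, 15, 13, 9, 8 (positions 1,2,3,6,7,12,15,16): it rises to 30 then falls. Length 8 is optimal.

8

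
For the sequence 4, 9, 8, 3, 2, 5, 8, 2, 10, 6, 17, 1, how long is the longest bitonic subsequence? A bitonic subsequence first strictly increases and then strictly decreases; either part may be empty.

6

One longest bitonic subsequence is 4, 9, 8, 5, 2, 1 (positions 1,2,3,6,8,12): it rises to 9 then falls. Length 6 is optimal.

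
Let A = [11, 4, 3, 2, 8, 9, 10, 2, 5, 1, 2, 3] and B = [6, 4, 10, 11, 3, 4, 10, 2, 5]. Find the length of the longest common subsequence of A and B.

5

Backtracking the LCS table gives one alignment: 11 (A1,B4) → 4 (A2,B6) → 10 (A7,B7) → 2 (A8,B8) → 5 (A9,B9).
So the longest common subsequence has length 5.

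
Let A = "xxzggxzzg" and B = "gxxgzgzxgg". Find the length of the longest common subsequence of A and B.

A longest common subsequence is xxzggg (length 6); the LCS DP confirms no longer common subsequence exists.

6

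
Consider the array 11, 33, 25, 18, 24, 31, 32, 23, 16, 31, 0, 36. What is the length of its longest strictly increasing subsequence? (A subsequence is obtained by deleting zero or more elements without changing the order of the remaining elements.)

Let dp[i] be the longest increasing subsequence ending at position i. Then dp = [1, 2, 2, 2, 3, 4, 5, 3, 2, 4, 1, 6].
The maximum is 6; one witness is 11, 18, 24, 31, 32, 36 at positions 1,4,5,6,7,12.

6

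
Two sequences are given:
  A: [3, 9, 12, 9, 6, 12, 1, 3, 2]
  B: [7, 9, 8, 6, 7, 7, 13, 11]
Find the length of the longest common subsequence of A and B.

2

Backtracking the LCS table gives one alignment: 9 (A2,B2) → 6 (A5,B4).
So the longest common subsequence has length 2.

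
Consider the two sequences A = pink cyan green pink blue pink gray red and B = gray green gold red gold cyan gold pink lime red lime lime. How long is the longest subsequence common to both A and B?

A longest common subsequence is cyan, pink, red (length 3); the LCS DP confirms no longer common subsequence exists.

3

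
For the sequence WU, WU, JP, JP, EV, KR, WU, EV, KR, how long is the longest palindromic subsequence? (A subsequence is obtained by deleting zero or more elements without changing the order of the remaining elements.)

One longest palindromic subsequence is WU JP JP WU (positions 2,3,4,7); it reads the same forward and backward, and the interval DP gives dp[1][9] = 4.

4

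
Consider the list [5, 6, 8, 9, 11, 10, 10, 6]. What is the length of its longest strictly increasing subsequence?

Let dp[i] be the longest increasing subsequence ending at position i. Then dp = [1, 2, 3, 4, 5, 5, 5, 2].
The maximum is 5; one witness is 5, 6, 8, 9, 11 at positions 1,2,3,4,5.

5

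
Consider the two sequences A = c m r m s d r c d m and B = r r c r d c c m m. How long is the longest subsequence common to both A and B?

A longest common subsequence is crdcm (length 5); the LCS DP confirms no longer common subsequence exists.

5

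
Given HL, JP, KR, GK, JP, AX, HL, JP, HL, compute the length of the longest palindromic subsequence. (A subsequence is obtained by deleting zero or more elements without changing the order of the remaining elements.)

5

One longest palindromic subsequence is HL JP HL JP HL (positions 1,2,7,8,9); it reads the same forward and backward, and the interval DP gives dp[1][9] = 5.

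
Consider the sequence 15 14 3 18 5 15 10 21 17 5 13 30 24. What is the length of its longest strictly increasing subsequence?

5

Let dp[i] be the longest increasing subsequence ending at position i. Then dp = [1, 1, 1, 2, 2, 3, 3, 4, 4, 2, 4, 5, 5].
The maximum is 5; one witness is 3, 5, 15, 21, 30 at positions 3,5,6,8,12.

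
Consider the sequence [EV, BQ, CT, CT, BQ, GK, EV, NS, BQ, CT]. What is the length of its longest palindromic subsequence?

6

One longest palindromic subsequence is EV BQ CT CT BQ EV (positions 1,2,3,4,5,7); it reads the same forward and backward, and the interval DP gives dp[1][10] = 6.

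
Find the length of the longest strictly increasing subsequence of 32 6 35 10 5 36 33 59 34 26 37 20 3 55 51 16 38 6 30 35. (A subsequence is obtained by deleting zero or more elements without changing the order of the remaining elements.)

6

Let dp[i] be the longest increasing subsequence ending at position i. Then dp = [1, 1, 2, 2, 1, 3, 3, 4, 4, 3, 5, 3, 1, 6, 6, 3, 6, 2, 4, 5].
The maximum is 6; one witness is 6, 10, 33, 34, 37, 55 at positions 2,4,7,9,11,14.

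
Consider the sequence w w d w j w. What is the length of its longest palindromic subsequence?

5

One longest palindromic subsequence is wwdww (positions 1,2,3,4,6); it reads the same forward and backward, and the interval DP gives dp[1][6] = 5.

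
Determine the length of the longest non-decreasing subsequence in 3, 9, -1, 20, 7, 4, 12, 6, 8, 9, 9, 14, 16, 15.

Let dp[i] be the longest non-decreasing subsequence ending at position i. Then dp = [1, 2, 1, 3, 2, 2, 3, 3, 4, 5, 6, 7, 8, 8].
The maximum is 8; one witness is 3, 4, 6, 8, 9, 9, 14, 16 at positions 1,6,8,9,10,11,12,13.

8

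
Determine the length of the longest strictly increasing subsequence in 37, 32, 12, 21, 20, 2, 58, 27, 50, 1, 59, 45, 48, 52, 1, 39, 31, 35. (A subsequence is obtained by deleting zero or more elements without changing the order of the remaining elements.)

6

Scanning left to right, the best length ending at each element is: 37→1, 32→1, 12→1, 21→2, 20→2, 2→1, 58→3, 27→3, 50→4, 1→1, 59→5, 45→4, 48→5, 52→6, 1→1, 39→4, 31→4, 35→5.
So the longest increasing subsequence has length 6, e.g. 12, 21, 27, 45, 48, 52.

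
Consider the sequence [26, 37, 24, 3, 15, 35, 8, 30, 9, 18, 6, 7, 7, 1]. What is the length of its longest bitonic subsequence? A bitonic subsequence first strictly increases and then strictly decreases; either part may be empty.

One longest bitonic subsequence is 26, 37, 35, 30, 18, 7, 1 (positions 1,2,6,8,10,13,14): it rises to 37 then falls. Length 7 is optimal.

7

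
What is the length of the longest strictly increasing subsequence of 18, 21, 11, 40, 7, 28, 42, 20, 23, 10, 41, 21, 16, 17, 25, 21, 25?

Let dp[i] be the longest increasing subsequence ending at position i. Then dp = [1, 2, 1, 3, 1, 3, 4, 2, 3, 2, 4, 3, 3, 4, 5, 5, 6].
The maximum is 6; one witness is 7, 10, 16, 17, 21, 25 at positions 5,10,13,14,16,17.

6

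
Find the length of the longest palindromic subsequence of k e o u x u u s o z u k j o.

One longest palindromic subsequence is kouuuok (positions 1,3,4,6,7,9,12); it reads the same forward and backward, and the interval DP gives dp[1][14] = 7.

7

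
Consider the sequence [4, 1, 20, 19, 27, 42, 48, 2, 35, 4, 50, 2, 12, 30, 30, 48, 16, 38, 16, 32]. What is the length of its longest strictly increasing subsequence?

One longest increasing subsequence is 4, 20, 27, 42, 48, 50 (positions 1,3,5,6,7,11), of length 6; no longer one exists.

6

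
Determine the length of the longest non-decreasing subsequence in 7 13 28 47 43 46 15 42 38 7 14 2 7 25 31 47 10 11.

6

Let dp[i] be the longest non-decreasing subsequence ending at position i. Then dp = [1, 2, 3, 4, 4, 5, 3, 4, 4, 2, 3, 1, 3, 4, 5, 6, 4, 5].
The maximum is 6; one witness is 7, 13, 28, 43, 46, 47 at positions 1,2,3,5,6,16.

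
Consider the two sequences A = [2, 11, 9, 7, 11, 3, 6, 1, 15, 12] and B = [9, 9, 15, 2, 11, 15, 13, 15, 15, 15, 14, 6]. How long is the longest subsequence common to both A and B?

A longest common subsequence is 2, 11, 6 (length 3); the LCS DP confirms no longer common subsequence exists.

3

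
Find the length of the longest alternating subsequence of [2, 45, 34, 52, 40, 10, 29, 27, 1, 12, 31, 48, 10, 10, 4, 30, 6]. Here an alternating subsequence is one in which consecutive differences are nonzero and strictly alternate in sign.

Track the best alternating length ending on an up-step vs a down-step at each position: up/down = 1/1, 2/1, 2/3, 4/1, 4/5, 2/5, 6/5, 6/7, 1/7, 8/7, 8/5, 8/5, 8/9, 8/9, 8/9, 10/9, 10/11.
The maximum over both is 11; one such subsequence is 2, 45, 34, 52, 10, 29, 1, 12, 10, 30, 6.

11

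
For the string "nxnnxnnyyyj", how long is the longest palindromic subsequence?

Using dp[i][j] = 2 + dp[i+1][j−1] if the ends match, else max(dp[i+1][j], dp[i][j−1]):
dp[1][11] = 6. A witness is nxnnxn at positions 1,2,3,4,5,7.

6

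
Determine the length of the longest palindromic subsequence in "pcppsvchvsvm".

5

One longest palindromic subsequence is svhvs (positions 5,6,8,9,10); it reads the same forward and backward, and the interval DP gives dp[1][12] = 5.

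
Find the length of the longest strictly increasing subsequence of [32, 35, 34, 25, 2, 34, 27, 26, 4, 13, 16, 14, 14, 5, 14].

One longest increasing subsequence is 2, 4, 13, 16 (positions 5,9,10,11), of length 4; no longer one exists.

4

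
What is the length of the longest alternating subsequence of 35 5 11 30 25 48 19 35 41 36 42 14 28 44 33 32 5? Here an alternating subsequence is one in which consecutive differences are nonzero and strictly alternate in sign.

Track the best alternating length ending on an up-step vs a down-step at each position: up/down = 1/1, 1/2, 3/2, 3/2, 3/4, 5/1, 3/6, 7/6, 7/6, 7/8, 9/6, 3/10, 11/10, 11/6, 11/12, 11/12, 1/12.
The maximum over both is 12; one such subsequence is 35, 5, 30, 25, 48, 19, 41, 36, 42, 14, 44, 33.

12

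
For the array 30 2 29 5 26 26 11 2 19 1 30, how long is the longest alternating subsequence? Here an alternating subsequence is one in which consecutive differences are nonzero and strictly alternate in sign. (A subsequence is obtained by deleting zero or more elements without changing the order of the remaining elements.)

A longest alternating subsequence is 30, 2, 29, 5, 26, 11, 19, 1, 30 (positions 1,2,3,4,5,7,9,10,11); its 8 consecutive differences strictly alternate in sign, and length 9 is optimal.

9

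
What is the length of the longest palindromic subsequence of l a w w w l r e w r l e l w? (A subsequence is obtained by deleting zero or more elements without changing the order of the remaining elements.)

Using dp[i][j] = 2 + dp[i+1][j−1] if the ends match, else max(dp[i+1][j], dp[i][j−1]):
dp[1][14] = 7. A witness is wlelelw at positions 3,6,8,11,12,13,14.

7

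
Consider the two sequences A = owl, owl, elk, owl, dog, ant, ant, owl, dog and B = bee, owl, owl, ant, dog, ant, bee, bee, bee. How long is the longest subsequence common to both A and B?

A longest common subsequence is owl, owl, dog, ant (length 4); the LCS DP confirms no longer common subsequence exists.

4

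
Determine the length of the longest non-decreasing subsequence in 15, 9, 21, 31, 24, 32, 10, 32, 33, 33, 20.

7

Let dp[i] be the longest non-decreasing subsequence ending at position i. Then dp = [1, 1, 2, 3, 3, 4, 2, 5, 6, 7, 3].
The maximum is 7; one witness is 15, 21, 31, 32, 32, 33, 33 at positions 1,3,4,6,8,9,10.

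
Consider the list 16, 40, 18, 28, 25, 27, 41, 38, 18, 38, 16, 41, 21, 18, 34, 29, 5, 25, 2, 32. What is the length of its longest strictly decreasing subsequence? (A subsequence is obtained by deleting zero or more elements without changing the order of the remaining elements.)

7

Let dp[i] be the longest decreasing subsequence ending at position i. Then dp = [1, 1, 2, 2, 3, 3, 1, 2, 4, 2, 5, 1, 4, 5, 3, 4, 6, 5, 7, 4].
The maximum is 7; one witness is 40, 28, 25, 18, 16, 5, 2 at positions 2,4,5,9,11,17,19.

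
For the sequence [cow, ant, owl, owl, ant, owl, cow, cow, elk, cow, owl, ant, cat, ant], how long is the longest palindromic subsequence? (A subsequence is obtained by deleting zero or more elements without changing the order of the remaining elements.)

9

Using dp[i][j] = 2 + dp[i+1][j−1] if the ends match, else max(dp[i+1][j], dp[i][j−1]):
dp[1][14] = 9. A witness is ant ant owl cow elk cow owl ant ant at positions 2,5,6,7,9,10,11,12,14.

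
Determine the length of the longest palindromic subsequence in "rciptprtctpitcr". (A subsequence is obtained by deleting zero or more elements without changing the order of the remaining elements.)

One longest palindromic subsequence is rctptctptcr (positions 1,2,5,6,8,9,10,11,13,14,15); it reads the same forward and backward, and the interval DP gives dp[1][15] = 11.

11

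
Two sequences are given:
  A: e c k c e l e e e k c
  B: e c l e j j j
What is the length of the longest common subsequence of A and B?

4

A longest common subsequence is ecle (length 4); the LCS DP confirms no longer common subsequence exists.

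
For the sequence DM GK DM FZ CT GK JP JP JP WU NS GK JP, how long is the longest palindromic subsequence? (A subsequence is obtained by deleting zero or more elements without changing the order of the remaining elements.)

5

One longest palindromic subsequence is GK JP JP JP GK (positions 6,7,8,9,12); it reads the same forward and backward, and the interval DP gives dp[1][13] = 5.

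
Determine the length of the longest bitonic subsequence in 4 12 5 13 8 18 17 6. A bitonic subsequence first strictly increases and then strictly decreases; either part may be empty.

One longest bitonic subsequence is 4, 12, 13, 18, 17, 6 (positions 1,2,4,6,7,8): it rises to 18 then falls. Length 6 is optimal.

6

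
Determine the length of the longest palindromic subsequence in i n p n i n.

5

Using dp[i][j] = 2 + dp[i+1][j−1] if the ends match, else max(dp[i+1][j], dp[i][j−1]):
dp[1][6] = 5. A witness is inpni at positions 1,2,3,4,5.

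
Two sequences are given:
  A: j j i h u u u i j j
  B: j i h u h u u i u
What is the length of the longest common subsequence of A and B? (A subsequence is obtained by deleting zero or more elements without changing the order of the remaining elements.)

Backtracking the LCS table gives one alignment: j (A2,B1) → i (A3,B2) → h (A4,B3) → u (A5,B4) → u (A6,B6) → u (A7,B7) → i (A8,B8).
So the longest common subsequence has length 7.

7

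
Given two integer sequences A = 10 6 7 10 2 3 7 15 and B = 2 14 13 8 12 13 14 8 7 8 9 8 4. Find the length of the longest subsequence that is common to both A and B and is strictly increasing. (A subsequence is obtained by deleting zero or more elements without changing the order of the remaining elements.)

2

A longest common strictly increasing subsequence is 2, 7 (length 2); it appears in order in both A and B, and no longer such subsequence exists.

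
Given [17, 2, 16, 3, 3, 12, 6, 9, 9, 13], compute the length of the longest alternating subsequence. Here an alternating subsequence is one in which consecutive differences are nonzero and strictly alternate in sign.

7

Track the best alternating length ending on an up-step vs a down-step at each position: up/down = 1/1, 1/2, 3/2, 3/4, 3/4, 5/4, 5/6, 7/6, 7/6, 7/4.
The maximum over both is 7; one such subsequence is 17, 2, 16, 3, 12, 6, 9.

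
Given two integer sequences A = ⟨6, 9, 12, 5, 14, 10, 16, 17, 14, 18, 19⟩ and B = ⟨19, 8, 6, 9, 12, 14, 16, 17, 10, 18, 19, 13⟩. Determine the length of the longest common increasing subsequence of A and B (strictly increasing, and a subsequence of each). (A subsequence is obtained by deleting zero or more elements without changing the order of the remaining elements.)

A longest common strictly increasing subsequence is 6, 9, 12, 14, 16, 17, 18, 19 (length 8); it appears in order in both A and B, and no longer such subsequence exists.

8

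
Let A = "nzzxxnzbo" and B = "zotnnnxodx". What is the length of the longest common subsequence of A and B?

A longest common subsequence is nxx (length 3); the LCS DP confirms no longer common subsequence exists.

3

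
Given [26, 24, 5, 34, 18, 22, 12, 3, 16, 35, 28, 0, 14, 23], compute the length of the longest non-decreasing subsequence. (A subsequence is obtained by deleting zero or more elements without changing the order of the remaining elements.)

4

Scanning left to right, the best length ending at each element is: 26→1, 24→1, 5→1, 34→2, 18→2, 22→3, 12→2, 3→1, 16→3, 35→4, 28→4, 0→1, 14→3, 23→4.
So the longest non-decreasing subsequence has length 4, e.g. 5, 18, 22, 35.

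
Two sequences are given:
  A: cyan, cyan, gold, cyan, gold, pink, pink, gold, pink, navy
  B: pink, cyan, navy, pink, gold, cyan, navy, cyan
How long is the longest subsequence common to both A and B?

4

A longest common subsequence is cyan, gold, cyan, navy (length 4); the LCS DP confirms no longer common subsequence exists.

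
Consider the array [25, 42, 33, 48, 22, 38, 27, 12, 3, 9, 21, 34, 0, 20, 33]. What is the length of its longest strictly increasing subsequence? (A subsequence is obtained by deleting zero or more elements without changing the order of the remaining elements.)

4

Let dp[i] be the longest increasing subsequence ending at position i. Then dp = [1, 2, 2, 3, 1, 3, 2, 1, 1, 2, 3, 4, 1, 3, 4].
The maximum is 4; one witness is 3, 9, 21, 34 at positions 9,10,11,12.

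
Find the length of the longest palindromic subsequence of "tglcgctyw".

5

One longest palindromic subsequence is tcgct (positions 1,4,5,6,7); it reads the same forward and backward, and the interval DP gives dp[1][9] = 5.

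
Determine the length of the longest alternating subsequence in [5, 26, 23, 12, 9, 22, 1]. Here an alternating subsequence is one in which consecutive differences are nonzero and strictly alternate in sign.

Track the best alternating length ending on an up-step vs a down-step at each position: up/down = 1/1, 2/1, 2/3, 2/3, 2/3, 4/3, 1/5.
The maximum over both is 5; one such subsequence is 5, 26, 12, 22, 1.

5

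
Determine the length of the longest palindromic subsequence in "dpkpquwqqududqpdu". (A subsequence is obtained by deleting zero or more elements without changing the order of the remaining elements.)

10

Using dp[i][j] = 2 + dp[i+1][j−1] if the ends match, else max(dp[i+1][j], dp[i][j−1]):
dp[1][17] = 10. A witness is dpquqquqpd at positions 1,2,5,6,8,9,12,14,15,16.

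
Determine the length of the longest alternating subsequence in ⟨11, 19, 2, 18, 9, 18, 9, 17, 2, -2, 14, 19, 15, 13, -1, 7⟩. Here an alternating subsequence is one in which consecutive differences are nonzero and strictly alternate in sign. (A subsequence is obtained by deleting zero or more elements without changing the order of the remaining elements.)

A longest alternating subsequence is 11, 19, 2, 18, 9, 18, 9, 17, 2, 14, -1, 7 (positions 1,2,3,4,5,6,7,8,9,11,15,16); its 11 consecutive differences strictly alternate in sign, and length 12 is optimal.

12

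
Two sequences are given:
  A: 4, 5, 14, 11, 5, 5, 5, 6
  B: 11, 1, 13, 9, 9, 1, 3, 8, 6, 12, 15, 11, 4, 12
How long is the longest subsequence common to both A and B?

2

Backtracking the LCS table gives one alignment: 11 (A4,B1) → 6 (A8,B9).
So the longest common subsequence has length 2.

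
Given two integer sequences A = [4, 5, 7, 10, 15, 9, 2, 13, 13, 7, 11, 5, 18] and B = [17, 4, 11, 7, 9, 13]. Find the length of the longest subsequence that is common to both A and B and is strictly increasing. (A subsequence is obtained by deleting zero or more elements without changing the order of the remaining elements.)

A longest common strictly increasing subsequence is 4, 7, 9, 13 (length 4); it appears in order in both A and B, and no longer such subsequence exists.

4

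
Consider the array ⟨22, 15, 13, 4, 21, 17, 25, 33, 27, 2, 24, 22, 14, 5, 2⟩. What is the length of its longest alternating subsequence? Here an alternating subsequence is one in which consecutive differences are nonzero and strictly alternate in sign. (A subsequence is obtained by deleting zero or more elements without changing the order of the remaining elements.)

Track the best alternating length ending on an up-step vs a down-step at each position: up/down = 1/1, 1/2, 1/2, 1/2, 3/2, 3/4, 5/1, 5/1, 5/6, 1/6, 7/6, 7/8, 7/8, 7/8, 1/8.
The maximum over both is 8; one such subsequence is 22, 15, 21, 17, 25, 2, 24, 22.

8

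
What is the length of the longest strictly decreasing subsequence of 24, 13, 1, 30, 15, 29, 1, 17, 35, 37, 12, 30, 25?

4

Scanning left to right, the best length ending at each element is: 24→1, 13→2, 1→3, 30→1, 15→2, 29→2, 1→3, 17→3, 35→1, 37→1, 12→4, 30→2, 25→3.
So the longest decreasing subsequence has length 4, e.g. 30, 29, 17, 12.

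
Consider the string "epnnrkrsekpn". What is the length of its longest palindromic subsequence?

One longest palindromic subsequence is nkekn (positions 3,6,9,10,12); it reads the same forward and backward, and the interval DP gives dp[1][12] = 5.

5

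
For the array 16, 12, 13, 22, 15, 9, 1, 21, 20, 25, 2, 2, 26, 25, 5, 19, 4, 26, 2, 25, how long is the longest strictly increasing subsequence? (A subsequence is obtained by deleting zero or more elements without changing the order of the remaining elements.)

Let dp[i] be the longest increasing subsequence ending at position i. Then dp = [1, 1, 2, 3, 3, 1, 1, 4, 4, 5, 2, 2, 6, 5, 3, 4, 3, 6, 2, 5].
The maximum is 6; one witness is 12, 13, 15, 21, 25, 26 at positions 2,3,5,8,10,13.

6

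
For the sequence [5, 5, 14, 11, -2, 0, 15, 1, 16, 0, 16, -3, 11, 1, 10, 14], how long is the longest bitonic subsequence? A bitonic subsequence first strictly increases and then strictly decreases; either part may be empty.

6

One longest bitonic subsequence is 5, 14, 11, 1, 0, -3 (positions 1,3,4,8,10,12): it rises to 14 then falls. Length 6 is optimal.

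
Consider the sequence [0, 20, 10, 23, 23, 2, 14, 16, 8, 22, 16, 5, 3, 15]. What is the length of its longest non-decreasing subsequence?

Scanning left to right, the best length ending at each element is: 0→1, 20→2, 10→2, 23→3, 23→4, 2→2, 14→3, 16→4, 8→3, 22→5, 16→5, 5→3, 3→3, 15→4.
So the longest non-decreasing subsequence has length 5, e.g. 0, 10, 14, 16, 22.

5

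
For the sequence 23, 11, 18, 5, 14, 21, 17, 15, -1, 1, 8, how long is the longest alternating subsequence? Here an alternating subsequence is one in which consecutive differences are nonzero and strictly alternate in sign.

7

Track the best alternating length ending on an up-step vs a down-step at each position: up/down = 1/1, 1/2, 3/2, 1/4, 5/4, 5/2, 5/6, 5/6, 1/6, 7/6, 7/6.
The maximum over both is 7; one such subsequence is 23, 11, 18, 5, 14, -1, 1.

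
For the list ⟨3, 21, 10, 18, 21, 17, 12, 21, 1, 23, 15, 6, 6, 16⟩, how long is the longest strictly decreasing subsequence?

5

Let dp[i] be the longest decreasing subsequence ending at position i. Then dp = [1, 1, 2, 2, 1, 3, 4, 1, 5, 1, 4, 5, 5, 4].
The maximum is 5; one witness is 21, 18, 17, 12, 1 at positions 2,4,6,7,9.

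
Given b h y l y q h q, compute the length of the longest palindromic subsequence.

5

Using dp[i][j] = 2 + dp[i+1][j−1] if the ends match, else max(dp[i+1][j], dp[i][j−1]):
dp[1][8] = 5. A witness is hylyh at positions 2,3,4,5,7.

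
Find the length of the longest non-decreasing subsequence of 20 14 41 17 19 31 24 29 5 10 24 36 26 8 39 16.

7

One longest non-decreasing subsequence is 14, 17, 19, 24, 29, 36, 39 (positions 2,4,5,7,8,12,15), of length 7; no longer one exists.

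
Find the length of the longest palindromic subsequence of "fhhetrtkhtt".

5

Using dp[i][j] = 2 + dp[i+1][j−1] if the ends match, else max(dp[i+1][j], dp[i][j−1]):
dp[1][11] = 5. A witness is tthtt at positions 5,7,9,10,11.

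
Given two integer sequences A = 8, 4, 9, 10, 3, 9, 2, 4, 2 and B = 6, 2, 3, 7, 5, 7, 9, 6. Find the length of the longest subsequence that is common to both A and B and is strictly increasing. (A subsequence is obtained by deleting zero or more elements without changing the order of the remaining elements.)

2

For each value that appears in both, track the longest common increasing run ending there.
The best achievable length is 2; one witness is 3, 9 (A-positions 5,6, B-positions 3,7).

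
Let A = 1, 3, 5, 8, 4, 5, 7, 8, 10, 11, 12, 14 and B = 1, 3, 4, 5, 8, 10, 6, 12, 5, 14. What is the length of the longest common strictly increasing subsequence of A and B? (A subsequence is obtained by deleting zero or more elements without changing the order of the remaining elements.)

8

A longest common strictly increasing subsequence is 1, 3, 4, 5, 8, 10, 12, 14 (length 8); it appears in order in both A and B, and no longer such subsequence exists.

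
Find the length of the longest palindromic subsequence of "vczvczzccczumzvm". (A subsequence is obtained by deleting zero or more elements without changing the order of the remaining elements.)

9

One longest palindromic subsequence is vzzccczzv (positions 4,6,7,8,9,10,11,14,15); it reads the same forward and backward, and the interval DP gives dp[1][16] = 9.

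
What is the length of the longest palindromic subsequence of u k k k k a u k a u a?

One longest palindromic subsequence is ukkkkku (positions 1,2,3,4,5,8,10); it reads the same forward and backward, and the interval DP gives dp[1][11] = 7.

7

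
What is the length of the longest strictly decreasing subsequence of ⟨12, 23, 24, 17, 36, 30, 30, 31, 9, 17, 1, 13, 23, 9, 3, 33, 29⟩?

Let dp[i] be the longest decreasing subsequence ending at position i. Then dp = [1, 1, 1, 2, 1, 2, 2, 2, 3, 3, 4, 4, 3, 5, 6, 2, 3].
The maximum is 6; one witness is 36, 30, 17, 13, 9, 3 at positions 5,6,10,12,14,15.

6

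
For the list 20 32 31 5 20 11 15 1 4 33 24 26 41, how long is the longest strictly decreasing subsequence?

5

Let dp[i] be the longest decreasing subsequence ending at position i. Then dp = [1, 1, 2, 3, 3, 4, 4, 5, 5, 1, 3, 3, 1].
The maximum is 5; one witness is 32, 31, 20, 11, 1 at positions 2,3,5,6,8.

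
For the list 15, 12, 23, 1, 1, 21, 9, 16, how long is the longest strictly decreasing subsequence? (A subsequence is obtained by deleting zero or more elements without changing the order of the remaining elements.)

One longest decreasing subsequence is 15, 12, 1 (positions 1,2,4), of length 3; no longer one exists.

3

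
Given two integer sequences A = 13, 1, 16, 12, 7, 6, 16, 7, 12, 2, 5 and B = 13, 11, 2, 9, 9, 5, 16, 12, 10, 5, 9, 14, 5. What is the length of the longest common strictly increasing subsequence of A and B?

2

For each value that appears in both, track the longest common increasing run ending there.
The best achievable length is 2; one witness is 2, 5 (A-positions 10,11, B-positions 3,6).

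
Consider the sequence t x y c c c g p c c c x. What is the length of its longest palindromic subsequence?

Using dp[i][j] = 2 + dp[i+1][j−1] if the ends match, else max(dp[i+1][j], dp[i][j−1]):
dp[1][12] = 9. A witness is xcccpcccx at positions 2,4,5,6,8,9,10,11,12.

9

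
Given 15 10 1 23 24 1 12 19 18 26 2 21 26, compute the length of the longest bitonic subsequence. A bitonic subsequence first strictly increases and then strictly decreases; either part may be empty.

One longest bitonic subsequence is 15, 23, 24, 19, 18, 2 (positions 1,4,5,8,9,11): it rises to 24 then falls. Length 6 is optimal.

6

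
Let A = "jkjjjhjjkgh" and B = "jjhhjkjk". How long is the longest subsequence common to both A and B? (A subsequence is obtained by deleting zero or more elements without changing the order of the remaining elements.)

A longest common subsequence is jjhjjk (length 6); the LCS DP confirms no longer common subsequence exists.

6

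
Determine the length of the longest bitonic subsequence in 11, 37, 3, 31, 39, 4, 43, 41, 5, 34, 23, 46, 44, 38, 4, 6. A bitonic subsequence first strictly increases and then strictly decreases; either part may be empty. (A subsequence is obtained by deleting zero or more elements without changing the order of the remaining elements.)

Let inc[i] be the LIS ending at i and dec[i] the longest strictly decreasing subsequence starting at i. inc = [1, 2, 1, 2, 3, 2, 4, 4, 3, 4, 4, 5, 5, 5, 2, 4], dec = [3, 4, 1, 3, 4, 1, 5, 4, 2, 3, 2, 4, 3, 2, 1, 1].
max_i inc[i]+dec[i]−1 = 8, with one witness 11, 37, 39, 43, 41, 34, 23, 6.

8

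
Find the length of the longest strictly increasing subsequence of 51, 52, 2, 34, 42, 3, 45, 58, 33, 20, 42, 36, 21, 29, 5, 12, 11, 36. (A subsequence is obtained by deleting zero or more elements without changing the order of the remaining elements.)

6

One longest increasing subsequence is 2, 3, 20, 21, 29, 36 (positions 3,6,10,13,14,18), of length 6; no longer one exists.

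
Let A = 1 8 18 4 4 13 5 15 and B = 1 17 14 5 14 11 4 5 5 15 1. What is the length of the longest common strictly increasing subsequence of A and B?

4

For each value that appears in both, track the longest common increasing run ending there.
The best achievable length is 4; one witness is 1, 4, 5, 15 (A-positions 1,4,7,8, B-positions 1,7,8,10).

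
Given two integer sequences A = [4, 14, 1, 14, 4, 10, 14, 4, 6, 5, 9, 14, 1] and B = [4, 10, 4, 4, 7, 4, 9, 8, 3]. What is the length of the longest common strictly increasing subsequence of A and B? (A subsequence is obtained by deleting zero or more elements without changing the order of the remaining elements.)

For each value that appears in both, track the longest common increasing run ending there.
The best achievable length is 2; one witness is 4, 10 (A-positions 1,6, B-positions 1,2).

2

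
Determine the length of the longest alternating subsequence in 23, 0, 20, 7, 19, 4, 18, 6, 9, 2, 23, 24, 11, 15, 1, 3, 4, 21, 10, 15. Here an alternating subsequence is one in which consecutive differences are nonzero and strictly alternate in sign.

17

Track the best alternating length ending on an up-step vs a down-step at each position: up/down = 1/1, 1/2, 3/2, 3/4, 5/4, 3/6, 7/6, 7/8, 9/8, 3/10, 11/1, 11/1, 11/12, 13/12, 3/14, 15/14, 15/14, 15/12, 15/16, 17/16.
The maximum over both is 17; one such subsequence is 23, 0, 20, 7, 19, 4, 18, 6, 9, 2, 23, 11, 15, 1, 21, 10, 15.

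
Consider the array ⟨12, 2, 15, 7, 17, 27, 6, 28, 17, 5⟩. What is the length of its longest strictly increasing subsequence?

5

Let dp[i] be the longest increasing subsequence ending at position i. Then dp = [1, 1, 2, 2, 3, 4, 2, 5, 3, 2].
The maximum is 5; one witness is 12, 15, 17, 27, 28 at positions 1,3,5,6,8.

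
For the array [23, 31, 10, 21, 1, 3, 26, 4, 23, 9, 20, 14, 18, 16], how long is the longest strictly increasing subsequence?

6

Let dp[i] be the longest increasing subsequence ending at position i. Then dp = [1, 2, 1, 2, 1, 2, 3, 3, 4, 4, 5, 5, 6, 6].
The maximum is 6; one witness is 1, 3, 4, 9, 14, 18 at positions 5,6,8,10,12,13.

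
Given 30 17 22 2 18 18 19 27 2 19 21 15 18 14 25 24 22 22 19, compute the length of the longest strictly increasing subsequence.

Scanning left to right, the best length ending at each element is: 30→1, 17→1, 22→2, 2→1, 18→2, 18→2, 19→3, 27→4, 2→1, 19→3, 21→4, 15→2, 18→3, 14→2, 25→5, 24→5, 22→5, 22→5, 19→4.
So the longest increasing subsequence has length 5, e.g. 17, 18, 19, 21, 25.

5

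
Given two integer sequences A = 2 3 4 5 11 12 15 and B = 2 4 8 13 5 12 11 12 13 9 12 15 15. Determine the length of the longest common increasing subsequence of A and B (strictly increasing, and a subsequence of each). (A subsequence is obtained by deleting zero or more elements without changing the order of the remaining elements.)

A longest common strictly increasing subsequence is 2, 4, 5, 11, 12, 15 (length 6); it appears in order in both A and B, and no longer such subsequence exists.

6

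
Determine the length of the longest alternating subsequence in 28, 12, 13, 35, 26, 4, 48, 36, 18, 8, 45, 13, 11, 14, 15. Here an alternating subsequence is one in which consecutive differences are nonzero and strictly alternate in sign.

Track the best alternating length ending on an up-step vs a down-step at each position: up/down = 1/1, 1/2, 3/2, 3/1, 3/4, 1/4, 5/1, 5/6, 5/6, 5/6, 7/6, 7/8, 7/8, 9/8, 9/8.
The maximum over both is 9; one such subsequence is 28, 12, 35, 26, 48, 36, 45, 13, 14.

9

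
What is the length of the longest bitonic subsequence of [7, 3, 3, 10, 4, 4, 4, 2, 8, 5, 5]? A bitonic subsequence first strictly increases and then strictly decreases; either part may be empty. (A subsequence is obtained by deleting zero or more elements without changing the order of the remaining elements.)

Let inc[i] be the LIS ending at i and dec[i] the longest strictly decreasing subsequence starting at i. inc = [1, 1, 1, 2, 2, 2, 2, 1, 3, 3, 3], dec = [3, 2, 2, 3, 2, 2, 2, 1, 2, 1, 1].
max_i inc[i]+dec[i]−1 = 4, with one witness 7, 10, 8, 5.

4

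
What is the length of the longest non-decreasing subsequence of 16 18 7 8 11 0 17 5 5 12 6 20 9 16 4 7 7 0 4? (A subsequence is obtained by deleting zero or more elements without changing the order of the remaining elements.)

6

Let dp[i] be the longest non-decreasing subsequence ending at position i. Then dp = [1, 2, 1, 2, 3, 1, 4, 2, 3, 4, 4, 5, 5, 6, 2, 5, 6, 2, 3].
The maximum is 6; one witness is 0, 5, 5, 6, 9, 16 at positions 6,8,9,11,13,14.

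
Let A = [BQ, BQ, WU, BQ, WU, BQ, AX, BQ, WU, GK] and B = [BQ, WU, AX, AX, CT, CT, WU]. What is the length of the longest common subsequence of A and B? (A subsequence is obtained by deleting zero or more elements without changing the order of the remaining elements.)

Backtracking the LCS table gives one alignment: BQ (A2,B1) → WU (A3,B2) → AX (A7,B4) → WU (A9,B7).
So the longest common subsequence has length 4.

4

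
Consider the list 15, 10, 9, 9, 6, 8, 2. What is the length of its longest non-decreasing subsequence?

2

Let dp[i] be the longest non-decreasing subsequence ending at position i. Then dp = [1, 1, 1, 2, 1, 2, 1].
The maximum is 2; one witness is 9, 9 at positions 3,4.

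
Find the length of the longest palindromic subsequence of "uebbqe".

4

Using dp[i][j] = 2 + dp[i+1][j−1] if the ends match, else max(dp[i+1][j], dp[i][j−1]):
dp[1][6] = 4. A witness is ebbe at positions 2,3,4,6.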